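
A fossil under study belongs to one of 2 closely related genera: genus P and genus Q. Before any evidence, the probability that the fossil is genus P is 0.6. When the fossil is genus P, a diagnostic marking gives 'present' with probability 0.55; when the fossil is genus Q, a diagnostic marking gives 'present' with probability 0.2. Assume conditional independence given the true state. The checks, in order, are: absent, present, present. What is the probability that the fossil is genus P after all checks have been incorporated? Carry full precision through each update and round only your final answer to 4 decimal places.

Each posterior becomes the prior for the next update.
After 'absent': P(genus P) = 0.45·0.6000 / (0.45·0.6000 + 0.8·0.4000) ≈ 0.4576
After 'present': P(genus P) = 0.55·0.4576 / (0.55·0.4576 + 0.2·0.5424) ≈ 0.6988
After 'present': P(genus P) = 0.55·0.6988 / (0.55·0.6988 + 0.2·0.3012) ≈ 0.8645

0.8645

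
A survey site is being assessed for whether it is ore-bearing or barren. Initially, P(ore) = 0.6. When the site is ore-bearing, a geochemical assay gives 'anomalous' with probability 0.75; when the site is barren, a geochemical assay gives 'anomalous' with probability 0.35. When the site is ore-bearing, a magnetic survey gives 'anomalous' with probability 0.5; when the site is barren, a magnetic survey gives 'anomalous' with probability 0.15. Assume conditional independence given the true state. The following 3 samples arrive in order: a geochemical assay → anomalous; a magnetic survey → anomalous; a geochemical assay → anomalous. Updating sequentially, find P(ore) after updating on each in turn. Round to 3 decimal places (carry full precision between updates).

0.958

After a geochemical assay='anomalous': P(ore) = 0.75·0.6000 / (0.75·0.6000 + 0.35·0.4000) ≈ 0.7627
After a magnetic survey='anomalous': P(ore) = 0.5·0.7627 / (0.5·0.7627 + 0.15·0.2373) ≈ 0.9146
After a geochemical assay='anomalous': P(ore) = 0.75·0.9146 / (0.75·0.9146 + 0.35·0.0854) ≈ 0.9583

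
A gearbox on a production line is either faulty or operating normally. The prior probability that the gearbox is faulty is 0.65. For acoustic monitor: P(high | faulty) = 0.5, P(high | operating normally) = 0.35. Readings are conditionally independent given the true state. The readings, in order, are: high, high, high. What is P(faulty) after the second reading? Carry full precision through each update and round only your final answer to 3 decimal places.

0.791

After 'high': P(faulty) = 0.5·0.6500 / (0.5·0.6500 + 0.35·0.3500) ≈ 0.7263
After 'high': P(faulty) = 0.5·0.7263 / (0.5·0.7263 + 0.35·0.2737) ≈ 0.7912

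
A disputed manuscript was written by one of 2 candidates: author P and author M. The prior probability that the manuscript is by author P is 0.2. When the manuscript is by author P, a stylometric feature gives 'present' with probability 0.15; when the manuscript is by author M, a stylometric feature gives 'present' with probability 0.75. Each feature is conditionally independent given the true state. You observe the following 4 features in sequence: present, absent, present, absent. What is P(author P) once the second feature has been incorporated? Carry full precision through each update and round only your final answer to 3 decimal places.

After 'present': P(author P) = 0.15·0.2000 / (0.15·0.2000 + 0.75·0.8000) ≈ 0.0476
After 'absent': P(author P) = 0.85·0.0476 / (0.85·0.0476 + 0.25·0.9524) ≈ 0.1453

0.145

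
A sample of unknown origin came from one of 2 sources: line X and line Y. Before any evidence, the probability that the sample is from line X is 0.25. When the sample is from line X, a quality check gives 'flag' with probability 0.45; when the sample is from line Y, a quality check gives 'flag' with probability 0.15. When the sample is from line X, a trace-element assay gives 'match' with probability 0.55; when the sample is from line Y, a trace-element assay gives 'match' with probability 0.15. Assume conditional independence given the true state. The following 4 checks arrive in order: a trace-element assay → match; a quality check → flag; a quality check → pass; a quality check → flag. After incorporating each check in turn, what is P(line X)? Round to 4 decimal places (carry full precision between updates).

0.8768

After a trace-element assay='match': P(line X) = 0.55·0.2500 / (0.55·0.2500 + 0.15·0.7500) ≈ 0.5500
After a quality check='flag': P(line X) = 0.45·0.5500 / (0.45·0.5500 + 0.15·0.4500) ≈ 0.7857
After a quality check='pass': P(line X) = 0.55·0.7857 / (0.55·0.7857 + 0.85·0.2143) ≈ 0.7035
After a quality check='flag': P(line X) = 0.45·0.7035 / (0.45·0.7035 + 0.15·0.2965) ≈ 0.8768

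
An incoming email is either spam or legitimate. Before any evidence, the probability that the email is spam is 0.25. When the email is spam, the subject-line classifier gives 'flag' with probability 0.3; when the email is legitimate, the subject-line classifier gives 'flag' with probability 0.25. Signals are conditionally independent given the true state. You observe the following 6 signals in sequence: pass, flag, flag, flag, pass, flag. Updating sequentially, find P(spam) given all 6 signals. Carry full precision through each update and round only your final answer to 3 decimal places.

Each posterior becomes the prior for the next update.
After 'pass': P(spam) = 0.7·0.2500 / (0.7·0.2500 + 0.75·0.7500) ≈ 0.2373
After 'flag': P(spam) = 0.3·0.2373 / (0.3·0.2373 + 0.25·0.7627) ≈ 0.2718
After 'flag': P(spam) = 0.3·0.2718 / (0.3·0.2718 + 0.25·0.7282) ≈ 0.3094
After 'flag': P(spam) = 0.3·0.3094 / (0.3·0.3094 + 0.25·0.6906) ≈ 0.3496
After 'pass': P(spam) = 0.7·0.3496 / (0.7·0.3496 + 0.75·0.6504) ≈ 0.3341
After 'flag': P(spam) = 0.3·0.3341 / (0.3·0.3341 + 0.25·0.6659) ≈ 0.3758

0.376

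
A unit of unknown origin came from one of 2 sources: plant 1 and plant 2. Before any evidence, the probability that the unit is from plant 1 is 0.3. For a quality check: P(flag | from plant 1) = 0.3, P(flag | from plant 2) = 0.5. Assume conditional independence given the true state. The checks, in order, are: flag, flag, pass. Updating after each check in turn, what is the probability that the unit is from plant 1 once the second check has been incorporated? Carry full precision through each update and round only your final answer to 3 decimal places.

After 'flag': P(plant 1) = 0.3·0.3000 / (0.3·0.3000 + 0.5·0.7000) ≈ 0.2045
After 'flag': P(plant 1) = 0.3·0.2045 / (0.3·0.2045 + 0.5·0.7955) ≈ 0.1337

0.134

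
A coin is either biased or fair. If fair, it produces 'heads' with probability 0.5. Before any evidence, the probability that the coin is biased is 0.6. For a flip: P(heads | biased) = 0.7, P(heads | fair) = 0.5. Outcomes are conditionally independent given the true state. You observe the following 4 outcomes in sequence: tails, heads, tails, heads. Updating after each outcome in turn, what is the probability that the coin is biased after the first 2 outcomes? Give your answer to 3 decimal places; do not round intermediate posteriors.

Each posterior becomes the prior for the next update.
After 'tails': P(biased) = 0.3·0.6000 / (0.3·0.6000 + 0.5·0.4000) ≈ 0.4737
After 'heads': P(biased) = 0.7·0.4737 / (0.7·0.4737 + 0.5·0.5263) ≈ 0.5575

0.558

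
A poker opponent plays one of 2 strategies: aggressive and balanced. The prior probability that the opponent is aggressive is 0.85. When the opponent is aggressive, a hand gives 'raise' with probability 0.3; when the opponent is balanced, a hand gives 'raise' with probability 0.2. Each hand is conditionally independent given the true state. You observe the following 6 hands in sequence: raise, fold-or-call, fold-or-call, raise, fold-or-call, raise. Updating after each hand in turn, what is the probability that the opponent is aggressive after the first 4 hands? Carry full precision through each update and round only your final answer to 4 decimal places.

Apply Bayes' rule sequentially, carrying P(aggressive) forward.
After 'raise': P(aggressive) = 0.3·0.8500 / (0.3·0.8500 + 0.2·0.1500) ≈ 0.8947
After 'fold-or-call': P(aggressive) = 0.7·0.8947 / (0.7·0.8947 + 0.8·0.1053) ≈ 0.8815
After 'fold-or-call': P(aggressive) = 0.7·0.8815 / (0.7·0.8815 + 0.8·0.1185) ≈ 0.8668
After 'raise': P(aggressive) = 0.3·0.8668 / (0.3·0.8668 + 0.2·0.1332) ≈ 0.9071

0.9071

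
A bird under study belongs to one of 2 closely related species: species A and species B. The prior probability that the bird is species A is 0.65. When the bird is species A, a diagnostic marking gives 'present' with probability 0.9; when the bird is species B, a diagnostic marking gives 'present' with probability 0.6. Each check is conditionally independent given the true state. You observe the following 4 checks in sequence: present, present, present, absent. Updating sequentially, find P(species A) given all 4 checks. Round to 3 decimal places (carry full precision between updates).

0.610

Apply Bayes' rule sequentially, carrying P(species A) forward.
After 'present': P(species A) = 0.9·0.6500 / (0.9·0.6500 + 0.6·0.3500) ≈ 0.7358
After 'present': P(species A) = 0.9·0.7358 / (0.9·0.7358 + 0.6·0.2642) ≈ 0.8069
After 'present': P(species A) = 0.9·0.8069 / (0.9·0.8069 + 0.6·0.1931) ≈ 0.8624
After 'absent': P(species A) = 0.1·0.8624 / (0.1·0.8624 + 0.4·0.1376) ≈ 0.6104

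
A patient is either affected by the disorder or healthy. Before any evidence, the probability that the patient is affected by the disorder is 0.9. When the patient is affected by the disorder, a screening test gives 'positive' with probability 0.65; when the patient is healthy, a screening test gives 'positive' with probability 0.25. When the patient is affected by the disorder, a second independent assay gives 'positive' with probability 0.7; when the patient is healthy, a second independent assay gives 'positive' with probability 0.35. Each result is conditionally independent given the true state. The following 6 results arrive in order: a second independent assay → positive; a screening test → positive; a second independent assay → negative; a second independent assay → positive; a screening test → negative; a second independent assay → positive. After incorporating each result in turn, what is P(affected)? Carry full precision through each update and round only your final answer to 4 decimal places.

0.9758

After a second independent assay='positive': P(affected) = 0.7·0.9000 / (0.7·0.9000 + 0.35·0.1000) ≈ 0.9474
After a screening test='positive': P(affected) = 0.65·0.9474 / (0.65·0.9474 + 0.25·0.0526) ≈ 0.9791
After a second independent assay='negative': P(affected) = 0.3·0.9791 / (0.3·0.9791 + 0.65·0.0209) ≈ 0.9558
After a second independent assay='positive': P(affected) = 0.7·0.9558 / (0.7·0.9558 + 0.35·0.0442) ≈ 0.9774
After a screening test='negative': P(affected) = 0.35·0.9774 / (0.35·0.9774 + 0.75·0.0226) ≈ 0.9527
After a second independent assay='positive': P(affected) = 0.7·0.9527 / (0.7·0.9527 + 0.35·0.0473) ≈ 0.9758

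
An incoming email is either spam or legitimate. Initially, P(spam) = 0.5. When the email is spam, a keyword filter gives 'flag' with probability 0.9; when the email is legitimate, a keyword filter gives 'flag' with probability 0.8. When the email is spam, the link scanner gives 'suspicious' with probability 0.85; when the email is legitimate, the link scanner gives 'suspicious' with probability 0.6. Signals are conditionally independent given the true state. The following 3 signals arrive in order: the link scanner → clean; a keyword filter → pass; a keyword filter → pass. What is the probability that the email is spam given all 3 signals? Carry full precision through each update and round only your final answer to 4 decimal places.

0.0857

After the link scanner='clean': P(spam) = 0.15·0.5000 / (0.15·0.5000 + 0.4·0.5000) ≈ 0.2727
After a keyword filter='pass': P(spam) = 0.1·0.2727 / (0.1·0.2727 + 0.2·0.7273) ≈ 0.1579
After a keyword filter='pass': P(spam) = 0.1·0.1579 / (0.1·0.1579 + 0.2·0.8421) ≈ 0.0857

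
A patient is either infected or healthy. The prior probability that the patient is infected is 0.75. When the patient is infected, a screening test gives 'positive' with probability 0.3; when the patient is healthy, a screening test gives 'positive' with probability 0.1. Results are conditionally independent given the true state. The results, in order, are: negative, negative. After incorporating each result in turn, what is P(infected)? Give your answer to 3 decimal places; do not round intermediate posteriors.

After 'negative': P(infected) = 0.7·0.7500 / (0.7·0.7500 + 0.9·0.2500) ≈ 0.7000
After 'negative': P(infected) = 0.7·0.7000 / (0.7·0.7000 + 0.9·0.3000) ≈ 0.6447

0.645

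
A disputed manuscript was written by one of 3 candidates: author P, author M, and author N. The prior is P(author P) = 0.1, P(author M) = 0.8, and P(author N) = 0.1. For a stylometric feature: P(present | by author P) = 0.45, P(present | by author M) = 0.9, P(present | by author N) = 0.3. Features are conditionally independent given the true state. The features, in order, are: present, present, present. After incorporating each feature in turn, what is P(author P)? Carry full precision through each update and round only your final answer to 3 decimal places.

0.015

After 'present': normaliser = 0.45·0.1000 + 0.9·0.8000 + 0.3·0.1000; P(author P) ≈ 0.0566, P(author M) ≈ 0.9057, P(author N) ≈ 0.0377
After 'present': normaliser = 0.45·0.0566 + 0.9·0.9057 + 0.3·0.0377; P(author P) ≈ 0.0299, P(author M) ≈ 0.9568, P(author N) ≈ 0.0133
After 'present': normaliser = 0.45·0.0299 + 0.9·0.9568 + 0.3·0.0133; P(author P) ≈ 0.0153, P(author M) ≈ 0.9801, P(author N) ≈ 0.0045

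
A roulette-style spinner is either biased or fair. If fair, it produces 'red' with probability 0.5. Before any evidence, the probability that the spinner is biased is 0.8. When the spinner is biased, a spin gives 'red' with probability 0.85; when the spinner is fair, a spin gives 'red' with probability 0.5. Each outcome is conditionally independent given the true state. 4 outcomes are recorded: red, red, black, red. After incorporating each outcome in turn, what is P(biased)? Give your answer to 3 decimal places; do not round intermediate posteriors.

Apply Bayes' rule sequentially, carrying P(biased) forward.
After 'red': P(biased) = 0.85·0.8000 / (0.85·0.8000 + 0.5·0.2000) ≈ 0.8718
After 'red': P(biased) = 0.85·0.8718 / (0.85·0.8718 + 0.5·0.1282) ≈ 0.9204
After 'black': P(biased) = 0.15·0.9204 / (0.15·0.9204 + 0.5·0.0796) ≈ 0.7762
After 'red': P(biased) = 0.85·0.7762 / (0.85·0.7762 + 0.5·0.2238) ≈ 0.8550

0.855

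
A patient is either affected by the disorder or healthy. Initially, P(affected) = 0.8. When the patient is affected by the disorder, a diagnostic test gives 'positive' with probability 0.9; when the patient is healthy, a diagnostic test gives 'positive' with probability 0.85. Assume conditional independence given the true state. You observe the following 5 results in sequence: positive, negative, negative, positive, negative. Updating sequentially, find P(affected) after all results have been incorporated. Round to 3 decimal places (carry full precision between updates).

0.571

Each posterior becomes the prior for the next update.
After 'positive': P(affected) = 0.9·0.8000 / (0.9·0.8000 + 0.85·0.2000) ≈ 0.8090
After 'negative': P(affected) = 0.1·0.8090 / (0.1·0.8090 + 0.15·0.1910) ≈ 0.7385
After 'negative': P(affected) = 0.1·0.7385 / (0.1·0.7385 + 0.15·0.2615) ≈ 0.6531
After 'positive': P(affected) = 0.9·0.6531 / (0.9·0.6531 + 0.85·0.3469) ≈ 0.6659
After 'negative': P(affected) = 0.1·0.6659 / (0.1·0.6659 + 0.15·0.3341) ≈ 0.5706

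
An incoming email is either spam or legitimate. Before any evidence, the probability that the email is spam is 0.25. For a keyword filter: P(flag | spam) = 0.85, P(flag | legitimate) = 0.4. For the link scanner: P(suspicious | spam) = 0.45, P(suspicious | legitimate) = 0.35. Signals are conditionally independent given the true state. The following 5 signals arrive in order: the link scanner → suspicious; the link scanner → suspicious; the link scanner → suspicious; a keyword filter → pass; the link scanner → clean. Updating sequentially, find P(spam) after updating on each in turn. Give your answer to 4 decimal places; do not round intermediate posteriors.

0.1303

After the link scanner='suspicious': P(spam) = 0.45·0.2500 / (0.45·0.2500 + 0.35·0.7500) ≈ 0.3000
After the link scanner='suspicious': P(spam) = 0.45·0.3000 / (0.45·0.3000 + 0.35·0.7000) ≈ 0.3553
After the link scanner='suspicious': P(spam) = 0.45·0.3553 / (0.45·0.3553 + 0.35·0.6447) ≈ 0.4147
After a keyword filter='pass': P(spam) = 0.15·0.4147 / (0.15·0.4147 + 0.6·0.5853) ≈ 0.1505
After the link scanner='clean': P(spam) = 0.55·0.1505 / (0.55·0.1505 + 0.65·0.8495) ≈ 0.1303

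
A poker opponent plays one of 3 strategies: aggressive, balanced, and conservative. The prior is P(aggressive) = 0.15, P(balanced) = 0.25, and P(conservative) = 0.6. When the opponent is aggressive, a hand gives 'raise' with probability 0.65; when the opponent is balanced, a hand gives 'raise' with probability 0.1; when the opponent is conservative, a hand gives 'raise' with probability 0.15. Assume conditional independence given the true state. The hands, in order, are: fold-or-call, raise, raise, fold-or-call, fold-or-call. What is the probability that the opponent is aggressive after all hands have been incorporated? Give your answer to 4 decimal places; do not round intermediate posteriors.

After 'fold-or-call': normaliser = 0.35·0.1500 + 0.9·0.2500 + 0.85·0.6000; P(aggressive) ≈ 0.0667, P(balanced) ≈ 0.2857, P(conservative) ≈ 0.6476
After 'raise': normaliser = 0.65·0.0667 + 0.1·0.2857 + 0.15·0.6476; P(aggressive) ≈ 0.2563, P(balanced) ≈ 0.1690, P(conservative) ≈ 0.5746
After 'raise': normaliser = 0.65·0.2563 + 0.1·0.1690 + 0.15·0.5746; P(aggressive) ≈ 0.6178, P(balanced) ≈ 0.0627, P(conservative) ≈ 0.3196
After 'fold-or-call': normaliser = 0.35·0.6178 + 0.9·0.0627 + 0.85·0.3196; P(aggressive) ≈ 0.3973, P(balanced) ≈ 0.1036, P(conservative) ≈ 0.4991
After 'fold-or-call': normaliser = 0.35·0.3973 + 0.9·0.1036 + 0.85·0.4991; P(aggressive) ≈ 0.2118, P(balanced) ≈ 0.1420, P(conservative) ≈ 0.6462

0.2118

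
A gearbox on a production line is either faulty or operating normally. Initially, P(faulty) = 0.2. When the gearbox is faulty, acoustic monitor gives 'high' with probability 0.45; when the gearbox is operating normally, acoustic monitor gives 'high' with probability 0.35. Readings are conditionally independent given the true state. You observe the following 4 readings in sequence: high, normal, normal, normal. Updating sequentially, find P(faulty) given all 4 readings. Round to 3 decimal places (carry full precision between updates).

Each posterior becomes the prior for the next update.
After 'high': P(faulty) = 0.45·0.2000 / (0.45·0.2000 + 0.35·0.8000) ≈ 0.2432
After 'normal': P(faulty) = 0.55·0.2432 / (0.55·0.2432 + 0.65·0.7568) ≈ 0.2138
After 'normal': P(faulty) = 0.55·0.2138 / (0.55·0.2138 + 0.65·0.7862) ≈ 0.1871
After 'normal': P(faulty) = 0.55·0.1871 / (0.55·0.1871 + 0.65·0.8129) ≈ 0.1630

0.163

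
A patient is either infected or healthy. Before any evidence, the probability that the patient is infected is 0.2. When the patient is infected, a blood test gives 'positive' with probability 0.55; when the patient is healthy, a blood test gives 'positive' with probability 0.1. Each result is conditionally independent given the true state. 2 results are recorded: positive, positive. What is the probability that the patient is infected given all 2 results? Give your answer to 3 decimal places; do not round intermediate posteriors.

0.883

Each posterior becomes the prior for the next update.
After 'positive': P(infected) = 0.55·0.2000 / (0.55·0.2000 + 0.1·0.8000) ≈ 0.5789
After 'positive': P(infected) = 0.55·0.5789 / (0.55·0.5789 + 0.1·0.4211) ≈ 0.8832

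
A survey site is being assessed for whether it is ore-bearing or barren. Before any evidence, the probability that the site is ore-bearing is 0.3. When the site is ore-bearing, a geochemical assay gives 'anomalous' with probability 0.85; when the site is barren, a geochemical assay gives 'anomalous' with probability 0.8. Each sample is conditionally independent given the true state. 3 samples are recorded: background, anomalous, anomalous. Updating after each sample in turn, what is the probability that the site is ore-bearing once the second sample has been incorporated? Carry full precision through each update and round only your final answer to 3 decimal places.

0.255

Apply Bayes' rule sequentially, carrying P(ore) forward.
After 'background': P(ore) = 0.15·0.3000 / (0.15·0.3000 + 0.2·0.7000) ≈ 0.2432
After 'anomalous': P(ore) = 0.85·0.2432 / (0.85·0.2432 + 0.8·0.7568) ≈ 0.2546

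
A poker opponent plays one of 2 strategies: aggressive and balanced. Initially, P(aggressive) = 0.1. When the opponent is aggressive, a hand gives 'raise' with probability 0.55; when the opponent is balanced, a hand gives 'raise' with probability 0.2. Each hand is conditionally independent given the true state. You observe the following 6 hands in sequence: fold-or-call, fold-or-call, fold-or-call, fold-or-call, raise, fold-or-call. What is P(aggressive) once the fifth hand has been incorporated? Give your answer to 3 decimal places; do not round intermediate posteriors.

After 'fold-or-call': P(aggressive) = 0.45·0.1000 / (0.45·0.1000 + 0.8·0.9000) ≈ 0.0588
After 'fold-or-call': P(aggressive) = 0.45·0.0588 / (0.45·0.0588 + 0.8·0.9412) ≈ 0.0340
After 'fold-or-call': P(aggressive) = 0.45·0.0340 / (0.45·0.0340 + 0.8·0.9660) ≈ 0.0194
After 'fold-or-call': P(aggressive) = 0.45·0.0194 / (0.45·0.0194 + 0.8·0.9806) ≈ 0.0110
After 'raise': P(aggressive) = 0.55·0.0110 / (0.55·0.0110 + 0.2·0.9890) ≈ 0.0297

0.030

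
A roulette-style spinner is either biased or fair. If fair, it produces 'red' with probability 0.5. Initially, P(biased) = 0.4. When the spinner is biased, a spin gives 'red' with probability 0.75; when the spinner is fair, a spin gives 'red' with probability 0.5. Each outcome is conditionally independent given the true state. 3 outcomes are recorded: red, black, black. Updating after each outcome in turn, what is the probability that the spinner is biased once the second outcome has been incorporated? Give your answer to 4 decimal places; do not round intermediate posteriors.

Each posterior becomes the prior for the next update.
After 'red': P(biased) = 0.75·0.4000 / (0.75·0.4000 + 0.5·0.6000) ≈ 0.5000
After 'black': P(biased) = 0.25·0.5000 / (0.25·0.5000 + 0.5·0.5000) ≈ 0.3333

0.3333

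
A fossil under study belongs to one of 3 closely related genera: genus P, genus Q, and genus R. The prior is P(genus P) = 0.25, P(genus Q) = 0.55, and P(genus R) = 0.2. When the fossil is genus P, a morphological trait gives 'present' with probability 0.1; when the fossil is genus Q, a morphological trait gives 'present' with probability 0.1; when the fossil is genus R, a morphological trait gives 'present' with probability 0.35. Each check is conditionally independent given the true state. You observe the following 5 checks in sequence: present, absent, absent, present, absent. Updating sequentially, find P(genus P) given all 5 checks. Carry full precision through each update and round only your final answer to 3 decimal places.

0.145

Each posterior becomes the prior for the next update.
After 'present': normaliser = 0.1·0.2500 + 0.1·0.5500 + 0.35·0.2000; P(genus P) ≈ 0.1667, P(genus Q) ≈ 0.3667, P(genus R) ≈ 0.4667
After 'absent': normaliser = 0.9·0.1667 + 0.9·0.3667 + 0.65·0.4667; P(genus P) ≈ 0.1915, P(genus Q) ≈ 0.4213, P(genus R) ≈ 0.3872
After 'absent': normaliser = 0.9·0.1915 + 0.9·0.4213 + 0.65·0.3872; P(genus P) ≈ 0.2146, P(genus Q) ≈ 0.4721, P(genus R) ≈ 0.3134
After 'present': normaliser = 0.1·0.2146 + 0.1·0.4721 + 0.35·0.3134; P(genus P) ≈ 0.1203, P(genus Q) ≈ 0.2647, P(genus R) ≈ 0.6150
After 'absent': normaliser = 0.9·0.1203 + 0.9·0.2647 + 0.65·0.6150; P(genus P) ≈ 0.1451, P(genus Q) ≈ 0.3192, P(genus R) ≈ 0.5357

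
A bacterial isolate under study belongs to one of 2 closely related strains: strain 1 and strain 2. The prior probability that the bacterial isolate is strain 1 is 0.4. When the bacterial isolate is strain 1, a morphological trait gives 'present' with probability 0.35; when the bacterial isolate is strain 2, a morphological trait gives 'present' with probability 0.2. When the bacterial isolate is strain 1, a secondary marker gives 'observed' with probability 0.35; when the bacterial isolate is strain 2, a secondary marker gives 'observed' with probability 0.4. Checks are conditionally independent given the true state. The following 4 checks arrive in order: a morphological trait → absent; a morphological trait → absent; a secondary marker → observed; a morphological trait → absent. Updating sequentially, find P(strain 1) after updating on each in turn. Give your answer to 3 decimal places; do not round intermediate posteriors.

0.238

Each posterior becomes the prior for the next update.
After a morphological trait='absent': P(strain 1) = 0.65·0.4000 / (0.65·0.4000 + 0.8·0.6000) ≈ 0.3514
After a morphological trait='absent': P(strain 1) = 0.65·0.3514 / (0.65·0.3514 + 0.8·0.6486) ≈ 0.3056
After a secondary marker='observed': P(strain 1) = 0.35·0.3056 / (0.35·0.3056 + 0.4·0.6944) ≈ 0.2780
After a morphological trait='absent': P(strain 1) = 0.65·0.2780 / (0.65·0.2780 + 0.8·0.7220) ≈ 0.2383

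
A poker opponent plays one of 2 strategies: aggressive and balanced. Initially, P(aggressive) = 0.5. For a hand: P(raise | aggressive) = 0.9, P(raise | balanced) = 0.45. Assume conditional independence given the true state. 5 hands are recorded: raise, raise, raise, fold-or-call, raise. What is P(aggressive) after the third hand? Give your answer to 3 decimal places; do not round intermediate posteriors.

0.889

After 'raise': P(aggressive) = 0.9·0.5000 / (0.9·0.5000 + 0.45·0.5000) ≈ 0.6667
After 'raise': P(aggressive) = 0.9·0.6667 / (0.9·0.6667 + 0.45·0.3333) ≈ 0.8000
After 'raise': P(aggressive) = 0.9·0.8000 / (0.9·0.8000 + 0.45·0.2000) ≈ 0.8889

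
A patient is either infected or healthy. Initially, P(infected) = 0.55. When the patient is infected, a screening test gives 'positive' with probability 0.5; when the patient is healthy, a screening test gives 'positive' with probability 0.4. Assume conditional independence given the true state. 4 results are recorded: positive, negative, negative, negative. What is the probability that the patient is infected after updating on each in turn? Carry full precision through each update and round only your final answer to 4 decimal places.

Apply Bayes' rule sequentially, carrying P(infected) forward.
After 'positive': P(infected) = 0.5·0.5500 / (0.5·0.5500 + 0.4·0.4500) ≈ 0.6044
After 'negative': P(infected) = 0.5·0.6044 / (0.5·0.6044 + 0.6·0.3956) ≈ 0.5601
After 'negative': P(infected) = 0.5·0.5601 / (0.5·0.5601 + 0.6·0.4399) ≈ 0.5148
After 'negative': P(infected) = 0.5·0.5148 / (0.5·0.5148 + 0.6·0.4852) ≈ 0.4693

0.4693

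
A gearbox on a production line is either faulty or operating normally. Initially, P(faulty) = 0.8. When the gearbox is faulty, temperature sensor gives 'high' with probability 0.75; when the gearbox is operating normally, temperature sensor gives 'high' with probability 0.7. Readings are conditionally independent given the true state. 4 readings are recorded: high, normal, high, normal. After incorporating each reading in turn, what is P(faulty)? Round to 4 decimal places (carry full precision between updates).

0.7613

After 'high': P(faulty) = 0.75·0.8000 / (0.75·0.8000 + 0.7·0.2000) ≈ 0.8108
After 'normal': P(faulty) = 0.25·0.8108 / (0.25·0.8108 + 0.3·0.1892) ≈ 0.7812
After 'high': P(faulty) = 0.75·0.7812 / (0.75·0.7812 + 0.7·0.2188) ≈ 0.7928
After 'normal': P(faulty) = 0.25·0.7928 / (0.25·0.7928 + 0.3·0.2072) ≈ 0.7613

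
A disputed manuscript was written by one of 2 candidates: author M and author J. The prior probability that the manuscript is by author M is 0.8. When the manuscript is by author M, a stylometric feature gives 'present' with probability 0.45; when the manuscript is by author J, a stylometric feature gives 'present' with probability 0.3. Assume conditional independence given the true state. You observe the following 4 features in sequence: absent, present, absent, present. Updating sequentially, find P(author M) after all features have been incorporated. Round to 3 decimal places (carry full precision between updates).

0.847

Apply Bayes' rule sequentially, carrying P(author M) forward.
After 'absent': P(author M) = 0.55·0.8000 / (0.55·0.8000 + 0.7·0.2000) ≈ 0.7586
After 'present': P(author M) = 0.45·0.7586 / (0.45·0.7586 + 0.3·0.2414) ≈ 0.8250
After 'absent': P(author M) = 0.55·0.8250 / (0.55·0.8250 + 0.7·0.1750) ≈ 0.7874
After 'present': P(author M) = 0.45·0.7874 / (0.45·0.7874 + 0.3·0.2126) ≈ 0.8475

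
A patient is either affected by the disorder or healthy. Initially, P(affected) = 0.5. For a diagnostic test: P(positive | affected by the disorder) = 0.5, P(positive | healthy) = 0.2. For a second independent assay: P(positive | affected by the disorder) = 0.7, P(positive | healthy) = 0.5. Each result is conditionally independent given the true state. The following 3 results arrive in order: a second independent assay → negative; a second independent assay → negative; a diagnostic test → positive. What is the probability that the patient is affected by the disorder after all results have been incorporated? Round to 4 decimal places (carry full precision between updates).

0.4737

After a second independent assay='negative': P(affected) = 0.3·0.5000 / (0.3·0.5000 + 0.5·0.5000) ≈ 0.3750
After a second independent assay='negative': P(affected) = 0.3·0.3750 / (0.3·0.3750 + 0.5·0.6250) ≈ 0.2647
After a diagnostic test='positive': P(affected) = 0.5·0.2647 / (0.5·0.2647 + 0.2·0.7353) ≈ 0.4737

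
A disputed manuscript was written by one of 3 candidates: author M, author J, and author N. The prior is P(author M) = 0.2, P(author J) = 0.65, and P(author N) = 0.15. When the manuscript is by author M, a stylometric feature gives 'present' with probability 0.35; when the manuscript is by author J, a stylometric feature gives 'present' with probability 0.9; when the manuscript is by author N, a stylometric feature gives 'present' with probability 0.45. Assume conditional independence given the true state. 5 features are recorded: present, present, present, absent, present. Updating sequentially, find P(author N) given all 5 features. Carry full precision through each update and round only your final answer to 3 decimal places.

Apply Bayes' rule sequentially, carrying P(author N) forward.
After 'present': normaliser = 0.35·0.2000 + 0.9·0.6500 + 0.45·0.1500; P(author M) ≈ 0.0969, P(author J) ≈ 0.8097, P(author N) ≈ 0.0934
After 'present': normaliser = 0.35·0.0969 + 0.9·0.8097 + 0.45·0.0934; P(author M) ≈ 0.0421, P(author J) ≈ 0.9056, P(author N) ≈ 0.0522
After 'present': normaliser = 0.35·0.0421 + 0.9·0.9056 + 0.45·0.0522; P(author M) ≈ 0.0173, P(author J) ≈ 0.9552, P(author N) ≈ 0.0276
After 'absent': normaliser = 0.65·0.0173 + 0.1·0.9552 + 0.55·0.0276; P(author M) ≈ 0.0922, P(author J) ≈ 0.7835, P(author N) ≈ 0.1243
After 'present': normaliser = 0.35·0.0922 + 0.9·0.7835 + 0.45·0.1243; P(author M) ≈ 0.0407, P(author J) ≈ 0.8888, P(author N) ≈ 0.0705

0.071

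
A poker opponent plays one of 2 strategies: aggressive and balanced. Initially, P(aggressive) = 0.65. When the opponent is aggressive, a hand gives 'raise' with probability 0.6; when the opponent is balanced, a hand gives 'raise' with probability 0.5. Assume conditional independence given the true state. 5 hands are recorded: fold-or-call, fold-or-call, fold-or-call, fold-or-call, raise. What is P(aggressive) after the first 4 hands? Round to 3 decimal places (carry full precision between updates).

After 'fold-or-call': P(aggressive) = 0.4·0.6500 / (0.4·0.6500 + 0.5·0.3500) ≈ 0.5977
After 'fold-or-call': P(aggressive) = 0.4·0.5977 / (0.4·0.5977 + 0.5·0.4023) ≈ 0.5431
After 'fold-or-call': P(aggressive) = 0.4·0.5431 / (0.4·0.5431 + 0.5·0.4569) ≈ 0.4874
After 'fold-or-call': P(aggressive) = 0.4·0.4874 / (0.4·0.4874 + 0.5·0.5126) ≈ 0.4320

0.432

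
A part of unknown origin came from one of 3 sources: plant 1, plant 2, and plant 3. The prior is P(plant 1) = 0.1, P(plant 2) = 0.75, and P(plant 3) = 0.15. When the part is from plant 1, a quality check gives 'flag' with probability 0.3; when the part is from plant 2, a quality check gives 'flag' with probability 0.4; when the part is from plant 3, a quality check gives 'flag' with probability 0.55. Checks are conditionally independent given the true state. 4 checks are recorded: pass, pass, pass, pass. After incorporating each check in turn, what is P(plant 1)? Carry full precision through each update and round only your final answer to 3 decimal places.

0.189

After 'pass': normaliser = 0.7·0.1000 + 0.6·0.7500 + 0.45·0.1500; P(plant 1) ≈ 0.1191, P(plant 2) ≈ 0.7660, P(plant 3) ≈ 0.1149
After 'pass': normaliser = 0.7·0.1191 + 0.6·0.7660 + 0.45·0.1149; P(plant 1) ≈ 0.1403, P(plant 2) ≈ 0.7728, P(plant 3) ≈ 0.0869
After 'pass': normaliser = 0.7·0.1403 + 0.6·0.7728 + 0.45·0.0869; P(plant 1) ≈ 0.1634, P(plant 2) ≈ 0.7715, P(plant 3) ≈ 0.0651
After 'pass': normaliser = 0.7·0.1634 + 0.6·0.7715 + 0.45·0.0651; P(plant 1) ≈ 0.1885, P(plant 2) ≈ 0.7632, P(plant 3) ≈ 0.0483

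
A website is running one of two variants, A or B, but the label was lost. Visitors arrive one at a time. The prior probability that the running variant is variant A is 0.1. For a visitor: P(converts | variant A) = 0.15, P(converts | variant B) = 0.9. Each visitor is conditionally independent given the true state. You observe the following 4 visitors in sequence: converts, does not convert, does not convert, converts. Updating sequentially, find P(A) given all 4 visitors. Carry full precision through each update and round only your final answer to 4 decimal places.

Each posterior becomes the prior for the next update.
After 'converts': P(A) = 0.15·0.1000 / (0.15·0.1000 + 0.9·0.9000) ≈ 0.0182
After 'does not convert': P(A) = 0.85·0.0182 / (0.85·0.0182 + 0.1·0.9818) ≈ 0.1360
After 'does not convert': P(A) = 0.85·0.1360 / (0.85·0.1360 + 0.1·0.8640) ≈ 0.5723
After 'converts': P(A) = 0.15·0.5723 / (0.15·0.5723 + 0.9·0.4277) ≈ 0.1823

0.1823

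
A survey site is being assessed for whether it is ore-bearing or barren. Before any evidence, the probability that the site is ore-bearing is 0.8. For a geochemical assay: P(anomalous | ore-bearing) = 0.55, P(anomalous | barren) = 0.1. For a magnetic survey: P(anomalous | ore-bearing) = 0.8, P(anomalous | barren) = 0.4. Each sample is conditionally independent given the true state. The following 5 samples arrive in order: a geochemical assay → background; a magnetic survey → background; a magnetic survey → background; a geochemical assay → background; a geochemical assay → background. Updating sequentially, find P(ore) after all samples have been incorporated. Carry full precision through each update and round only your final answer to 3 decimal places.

0.053

After a geochemical assay='background': P(ore) = 0.45·0.8000 / (0.45·0.8000 + 0.9·0.2000) ≈ 0.6667
After a magnetic survey='background': P(ore) = 0.2·0.6667 / (0.2·0.6667 + 0.6·0.3333) ≈ 0.4000
After a magnetic survey='background': P(ore) = 0.2·0.4000 / (0.2·0.4000 + 0.6·0.6000) ≈ 0.1818
After a geochemical assay='background': P(ore) = 0.45·0.1818 / (0.45·0.1818 + 0.9·0.8182) ≈ 0.1000
After a geochemical assay='background': P(ore) = 0.45·0.1000 / (0.45·0.1000 + 0.9·0.9000) ≈ 0.0526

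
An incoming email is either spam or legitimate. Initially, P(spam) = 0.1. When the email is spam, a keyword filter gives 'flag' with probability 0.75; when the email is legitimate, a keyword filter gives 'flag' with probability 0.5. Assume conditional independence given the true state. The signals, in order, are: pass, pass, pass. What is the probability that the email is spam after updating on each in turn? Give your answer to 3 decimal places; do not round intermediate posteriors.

0.014

After 'pass': P(spam) = 0.25·0.1000 / (0.25·0.1000 + 0.5·0.9000) ≈ 0.0526
After 'pass': P(spam) = 0.25·0.0526 / (0.25·0.0526 + 0.5·0.9474) ≈ 0.0270
After 'pass': P(spam) = 0.25·0.0270 / (0.25·0.0270 + 0.5·0.9730) ≈ 0.0137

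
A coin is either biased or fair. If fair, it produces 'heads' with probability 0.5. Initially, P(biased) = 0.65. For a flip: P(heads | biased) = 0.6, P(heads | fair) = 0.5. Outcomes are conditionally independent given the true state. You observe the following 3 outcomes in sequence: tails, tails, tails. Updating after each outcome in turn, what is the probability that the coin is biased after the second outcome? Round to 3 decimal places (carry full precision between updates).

0.543

Apply Bayes' rule sequentially, carrying P(biased) forward.
After 'tails': P(biased) = 0.4·0.6500 / (0.4·0.6500 + 0.5·0.3500) ≈ 0.5977
After 'tails': P(biased) = 0.4·0.5977 / (0.4·0.5977 + 0.5·0.4023) ≈ 0.5431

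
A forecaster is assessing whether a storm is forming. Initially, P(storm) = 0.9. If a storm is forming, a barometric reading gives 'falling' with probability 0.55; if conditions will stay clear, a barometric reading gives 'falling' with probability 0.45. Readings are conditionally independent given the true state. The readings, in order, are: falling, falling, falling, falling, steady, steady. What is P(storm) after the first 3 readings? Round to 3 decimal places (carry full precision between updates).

0.943

After 'falling': P(storm) = 0.55·0.9000 / (0.55·0.9000 + 0.45·0.1000) ≈ 0.9167
After 'falling': P(storm) = 0.55·0.9167 / (0.55·0.9167 + 0.45·0.0833) ≈ 0.9308
After 'falling': P(storm) = 0.55·0.9308 / (0.55·0.9308 + 0.45·0.0692) ≈ 0.9426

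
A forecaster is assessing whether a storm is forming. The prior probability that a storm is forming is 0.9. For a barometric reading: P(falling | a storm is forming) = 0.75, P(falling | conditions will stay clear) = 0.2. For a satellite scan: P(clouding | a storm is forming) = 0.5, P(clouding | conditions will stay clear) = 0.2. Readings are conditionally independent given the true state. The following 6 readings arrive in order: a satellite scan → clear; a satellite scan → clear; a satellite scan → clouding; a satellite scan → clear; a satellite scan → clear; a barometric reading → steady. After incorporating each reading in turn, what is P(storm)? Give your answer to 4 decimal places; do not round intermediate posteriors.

After a satellite scan='clear': P(storm) = 0.5·0.9000 / (0.5·0.9000 + 0.8·0.1000) ≈ 0.8491
After a satellite scan='clear': P(storm) = 0.5·0.8491 / (0.5·0.8491 + 0.8·0.1509) ≈ 0.7785
After a satellite scan='clouding': P(storm) = 0.5·0.7785 / (0.5·0.7785 + 0.2·0.2215) ≈ 0.8978
After a satellite scan='clear': P(storm) = 0.5·0.8978 / (0.5·0.8978 + 0.8·0.1022) ≈ 0.8460
After a satellite scan='clear': P(storm) = 0.5·0.8460 / (0.5·0.8460 + 0.8·0.1540) ≈ 0.7744
After a barometric reading='steady': P(storm) = 0.25·0.7744 / (0.25·0.7744 + 0.8·0.2256) ≈ 0.5176

0.5176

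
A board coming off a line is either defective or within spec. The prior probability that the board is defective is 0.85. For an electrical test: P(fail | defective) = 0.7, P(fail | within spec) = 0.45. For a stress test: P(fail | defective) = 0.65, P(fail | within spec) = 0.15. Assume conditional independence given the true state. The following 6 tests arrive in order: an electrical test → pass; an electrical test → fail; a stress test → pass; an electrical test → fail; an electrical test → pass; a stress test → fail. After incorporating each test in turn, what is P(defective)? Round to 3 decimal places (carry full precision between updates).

0.879

After an electrical test='pass': P(defective) = 0.3·0.8500 / (0.3·0.8500 + 0.55·0.1500) ≈ 0.7556
After an electrical test='fail': P(defective) = 0.7·0.7556 / (0.7·0.7556 + 0.45·0.2444) ≈ 0.8278
After a stress test='pass': P(defective) = 0.35·0.8278 / (0.35·0.8278 + 0.85·0.1722) ≈ 0.6644
After an electrical test='fail': P(defective) = 0.7·0.6644 / (0.7·0.6644 + 0.45·0.3356) ≈ 0.7549
After an electrical test='pass': P(defective) = 0.3·0.7549 / (0.3·0.7549 + 0.55·0.2451) ≈ 0.6268
After a stress test='fail': P(defective) = 0.65·0.6268 / (0.65·0.6268 + 0.15·0.3732) ≈ 0.8792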